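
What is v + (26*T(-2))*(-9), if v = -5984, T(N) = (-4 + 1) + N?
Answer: -4814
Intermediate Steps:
T(N) = -3 + N
v + (26*T(-2))*(-9) = -5984 + (26*(-3 - 2))*(-9) = -5984 + (26*(-5))*(-9) = -5984 - 130*(-9) = -5984 + 1170 = -4814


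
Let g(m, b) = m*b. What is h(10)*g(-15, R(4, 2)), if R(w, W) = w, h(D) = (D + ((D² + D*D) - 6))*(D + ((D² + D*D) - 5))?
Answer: -2509200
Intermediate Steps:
h(D) = (-6 + D + 2*D²)*(-5 + D + 2*D²) (h(D) = (D + ((D² + D²) - 6))*(D + ((D² + D²) - 5)) = (D + (2*D² - 6))*(D + (2*D² - 5)) = (D + (-6 + 2*D²))*(D + (-5 + 2*D²)) = (-6 + D + 2*D²)*(-5 + D + 2*D²))
g(m, b) = b*m
h(10)*g(-15, R(4, 2)) = (30 - 21*10² - 11*10 + 4*10³ + 4*10⁴)*(4*(-15)) = (30 - 21*100 - 110 + 4*1000 + 4*10000)*(-60) = (30 - 2100 - 110 + 4000 + 40000)*(-60) = 41820*(-60) = -2509200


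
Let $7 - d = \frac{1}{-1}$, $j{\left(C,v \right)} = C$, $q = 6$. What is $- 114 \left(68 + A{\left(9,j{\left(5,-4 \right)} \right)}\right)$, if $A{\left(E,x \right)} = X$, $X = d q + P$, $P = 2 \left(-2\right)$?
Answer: $-12768$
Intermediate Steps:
$d = 8$ ($d = 7 - \frac{1}{-1} = 7 - -1 = 7 + 1 = 8$)
$P = -4$
$X = 44$ ($X = 8 \cdot 6 - 4 = 48 - 4 = 44$)
$A{\left(E,x \right)} = 44$
$- 114 \left(68 + A{\left(9,j{\left(5,-4 \right)} \right)}\right) = - 114 \left(68 + 44\right) = \left(-114\right) 112 = -12768$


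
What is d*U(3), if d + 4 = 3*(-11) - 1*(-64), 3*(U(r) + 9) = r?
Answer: -216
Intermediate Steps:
U(r) = -9 + r/3
d = 27 (d = -4 + (3*(-11) - 1*(-64)) = -4 + (-33 + 64) = -4 + 31 = 27)
d*U(3) = 27*(-9 + (⅓)*3) = 27*(-9 + 1) = 27*(-8) = -216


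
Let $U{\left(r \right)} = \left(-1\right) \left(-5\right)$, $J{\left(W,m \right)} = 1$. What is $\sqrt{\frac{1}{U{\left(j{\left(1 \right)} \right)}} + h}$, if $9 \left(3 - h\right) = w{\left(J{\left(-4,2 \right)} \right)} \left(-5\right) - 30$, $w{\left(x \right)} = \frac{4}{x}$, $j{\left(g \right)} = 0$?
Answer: $\frac{\sqrt{1970}}{15} \approx 2.959$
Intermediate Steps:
$h = \frac{77}{9}$ ($h = 3 - \frac{\frac{4}{1} \left(-5\right) - 30}{9} = 3 - \frac{4 \cdot 1 \left(-5\right) - 30}{9} = 3 - \frac{4 \left(-5\right) - 30}{9} = 3 - \frac{-20 - 30}{9} = 3 - - \frac{50}{9} = 3 + \frac{50}{9} = \frac{77}{9} \approx 8.5556$)
$U{\left(r \right)} = 5$
$\sqrt{\frac{1}{U{\left(j{\left(1 \right)} \right)}} + h} = \sqrt{\frac{1}{5} + \frac{77}{9}} = \sqrt{\frac{394}{45}} = \frac{\sqrt{1970}}{15}$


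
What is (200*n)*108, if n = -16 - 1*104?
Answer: -2592000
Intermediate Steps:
n = -120 (n = -16 - 104 = -120)
(200*n)*108 = (200*(-120))*108 = -24000*108 = -2592000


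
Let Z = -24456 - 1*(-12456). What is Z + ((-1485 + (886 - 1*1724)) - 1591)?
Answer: -15914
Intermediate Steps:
Z = -12000 (Z = -24456 + 12456 = -12000)
Z + ((-1485 + (886 - 1*1724)) - 1591) = -12000 + ((-1485 + (886 - 1*1724)) - 1591) = -12000 + ((-1485 + (886 - 1724)) - 1591) = -12000 + ((-1485 - 838) - 1591) = -12000 + (-2323 - 1591) = -12000 - 3914 = -15914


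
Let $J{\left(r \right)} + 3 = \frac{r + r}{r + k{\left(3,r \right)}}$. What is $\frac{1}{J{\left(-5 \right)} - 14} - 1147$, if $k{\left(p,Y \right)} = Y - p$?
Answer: $- \frac{242030}{211} \approx -1147.1$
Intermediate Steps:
$J{\left(r \right)} = -3 + \frac{2 r}{-3 + 2 r}$ ($J{\left(r \right)} = -3 + \frac{r + r}{r + \left(r - 3\right)} = -3 + \frac{2 r}{r + \left(r - 3\right)} = -3 + \frac{2 r}{r + \left(-3 + r\right)} = -3 + \frac{2 r}{-3 + 2 r}$)
$\frac{1}{J{\left(-5 \right)} - 14} - 1147 = \frac{1}{\frac{9 - -20}{-3 + 2 \left(-5\right)} - 14} - 1147 = \frac{1}{\frac{9 + 20}{-3 - 10} - 14} - 1147 = \frac{1}{\frac{1}{-13} \cdot 29 - 14} - 1147 = \frac{1}{\left(- \frac{1}{13}\right) 29 - 14} - 1147 = \frac{1}{- \frac{29}{13} - 14} - 1147 = \frac{1}{- \frac{211}{13}} - 1147 = - \frac{13}{211} - 1147 = - \frac{242030}{211}$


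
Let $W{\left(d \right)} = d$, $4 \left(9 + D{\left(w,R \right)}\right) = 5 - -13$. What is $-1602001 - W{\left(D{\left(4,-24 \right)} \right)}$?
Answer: $- \frac{3203993}{2} \approx -1.602 \cdot 10^{6}$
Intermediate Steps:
$D{\left(w,R \right)} = - \frac{9}{2}$ ($D{\left(w,R \right)} = -9 + \frac{5 - -13}{4} = -9 + \frac{5 + 13}{4} = -9 + \frac{1}{4} \cdot 18 = -9 + \frac{9}{2} = - \frac{9}{2}$)
$-1602001 - W{\left(D{\left(4,-24 \right)} \right)} = -1602001 - - \frac{9}{2} = -1602001 + \frac{9}{2} = - \frac{3203993}{2}$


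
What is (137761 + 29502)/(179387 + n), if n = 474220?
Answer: 167263/653607 ≈ 0.25591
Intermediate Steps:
(137761 + 29502)/(179387 + n) = (137761 + 29502)/(179387 + 474220) = 167263/653607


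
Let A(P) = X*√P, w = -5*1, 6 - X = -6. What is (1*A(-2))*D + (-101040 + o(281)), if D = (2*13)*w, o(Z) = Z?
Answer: -100759 - 1560*I*√2 ≈ -1.0076e+5 - 2206.2*I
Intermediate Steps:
X = 12 (X = 6 - 1*(-6) = 6 + 6 = 12)
w = -5
A(P) = 12*√P
D = -130 (D = (2*13)*(-5) = 26*(-5) = -130)
(1*A(-2))*D + (-101040 + o(281)) = (1*(12*√(-2)))*(-130) + (-101040 + 281) = (1*(12*(I*√2)))*(-130) - 100759 = (1*(12*I*√2))*(-130) - 100759 = (12*I*√2)*(-130) - 100759 = -1560*I*√2 - 100759 = -100759 - 1560*I*√2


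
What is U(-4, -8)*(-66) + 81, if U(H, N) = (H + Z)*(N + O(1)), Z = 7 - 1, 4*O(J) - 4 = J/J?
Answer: 972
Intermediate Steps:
O(J) = 5/4 (O(J) = 1 + (J/J)/4 = 1 + (¼)*1 = 1 + ¼ = 5/4)
Z = 6
U(H, N) = (6 + H)*(5/4 + N) (U(H, N) = (H + 6)*(N + 5/4) = (6 + H)*(5/4 + N))
U(-4, -8)*(-66) + 81 = (15/2 + 6*(-8) + (5/4)*(-4) - 4*(-8))*(-66) + 81 = (15/2 - 48 - 5 + 32)*(-66) + 81 = -27/2*(-66) + 81 = 891 + 81 = 972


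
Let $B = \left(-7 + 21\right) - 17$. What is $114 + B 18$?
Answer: $60$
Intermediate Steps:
$B = -3$ ($B = 14 - 17 = -3$)
$114 + B 18 = 114 - 54 = 60$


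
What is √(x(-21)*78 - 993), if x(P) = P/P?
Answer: I*√915 ≈ 30.249*I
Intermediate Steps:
x(P) = 1
√(x(-21)*78 - 993) = √(1*78 - 993) = √(78 - 993) = √(-915) = I*√915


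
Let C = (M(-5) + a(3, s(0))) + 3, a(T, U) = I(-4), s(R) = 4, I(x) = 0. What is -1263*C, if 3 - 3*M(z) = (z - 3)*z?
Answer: 11788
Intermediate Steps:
M(z) = 1 - z*(-3 + z)/3 (M(z) = 1 - (z - 3)*z/3 = 1 - (-3 + z)*z/3 = 1 - z*(-3 + z)/3)
a(T, U) = 0
C = -28/3 (C = ((1 - 5 - ⅓*(-5)²) + 0) + 3 = ((1 - 5 - ⅓*25) + 0) + 3 = ((1 - 5 - 25/3) + 0) + 3 = (-37/3 + 0) + 3 = -37/3 + 3 = -28/3 ≈ -9.3333)
-1263*C = -1263*(-28/3) = 11788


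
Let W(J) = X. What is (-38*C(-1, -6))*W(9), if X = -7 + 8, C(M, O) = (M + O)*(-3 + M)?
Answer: -1064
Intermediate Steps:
C(M, O) = (-3 + M)*(M + O)
X = 1
W(J) = 1
(-38*C(-1, -6))*W(9) = -38*((-1)² - 3*(-1) - 3*(-6) - 1*(-6))*1 = -38*(1 + 3 + 18 + 6)*1 = -38*28*1 = -1064*1 = -1064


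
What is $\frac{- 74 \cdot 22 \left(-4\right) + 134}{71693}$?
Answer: $\frac{6646}{71693} \approx 0.092701$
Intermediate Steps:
$\frac{- 74 \cdot 22 \left(-4\right) + 134}{71693} = \left(\left(-74\right) \left(-88\right) + 134\right) \frac{1}{71693} = \left(6512 + 134\right) \frac{1}{71693} = 6646 \cdot \frac{1}{71693} = \frac{6646}{71693}$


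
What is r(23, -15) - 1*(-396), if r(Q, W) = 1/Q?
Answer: 9109/23 ≈ 396.04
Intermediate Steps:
r(23, -15) - 1*(-396) = 1/23 - 1*(-396) = 1/23 + 396 = 9109/23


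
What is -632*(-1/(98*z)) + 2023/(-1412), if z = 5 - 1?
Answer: 12421/69188 ≈ 0.17953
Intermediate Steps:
z = 4
-632*(-1/(98*z)) + 2023/(-1412) = -632/(4*(-98)) + 2023/(-1412) = -632/(-392) + 2023*(-1/1412) = -632*(-1/392) - 2023/1412 = 79/49 - 2023/1412 = 12421/69188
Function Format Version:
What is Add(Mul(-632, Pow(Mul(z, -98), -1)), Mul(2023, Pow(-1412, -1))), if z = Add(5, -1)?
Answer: Rational(12421, 69188) ≈ 0.17953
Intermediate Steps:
z = 4
Add(Mul(-632, Pow(Mul(z, -98), -1)), Mul(2023, Pow(-1412, -1))) = Add(Mul(-632, Pow(Mul(4, -98), -1)), Mul(2023, Pow(-1412, -1))) = Add(Mul(-632, Pow(-392, -1)), Mul(2023, Rational(-1, 1412))) = Add(Mul(-632, Rational(-1, 392)), Rational(-2023, 1412)) = Add(Rational(79, 49), Rational(-2023, 1412)) = Rational(12421, 69188)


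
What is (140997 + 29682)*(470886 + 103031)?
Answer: 97955579643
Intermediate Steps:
(140997 + 29682)*(470886 + 103031) = 170679*573917 = 97955579643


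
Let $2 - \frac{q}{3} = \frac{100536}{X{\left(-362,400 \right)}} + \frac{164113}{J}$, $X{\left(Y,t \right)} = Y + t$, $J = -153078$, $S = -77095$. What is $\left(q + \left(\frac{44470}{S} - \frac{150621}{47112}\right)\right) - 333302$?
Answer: $- \frac{40052850174549470651}{117376626946072} \approx -3.4123 \cdot 10^{5}$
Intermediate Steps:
$q = - \frac{7685989793}{969494}$ ($q = 6 - 3 \left(\frac{100536}{-362 + 400} + \frac{164113}{-153078}\right) = 6 - 3 \left(\frac{100536}{38} + 164113 \left(- \frac{1}{153078}\right)\right) = 6 - 3 \left(100536 \cdot \frac{1}{38} - \frac{164113}{153078}\right) = 6 - 3 \left(\frac{50268}{19} - \frac{164113}{153078}\right) = 6 - \frac{7691806757}{969494} = - \frac{7685989793}{969494} \approx -7927.8$)
$\left(q + \left(\frac{44470}{S} - \frac{150621}{47112}\right)\right) - 333302 = \left(- \frac{7685989793}{969494} + \left(\frac{44470}{-77095} - \frac{150621}{47112}\right)\right) - 333302 = \left(- \frac{7685989793}{969494} + \left(44470 \left(- \frac{1}{77095}\right) - \frac{50207}{15704}\right)\right) - 333302 = \left(- \frac{7685989793}{969494} - \frac{913813109}{242139976}\right) - 333302 = - \frac{930985660169780907}{117376626946072} - 333302 = - \frac{40052850174549470651}{117376626946072}$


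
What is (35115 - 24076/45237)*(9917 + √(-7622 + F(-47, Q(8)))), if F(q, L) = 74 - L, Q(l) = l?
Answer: 15752888516143/45237 + 3176946358*I*√1889/45237 ≈ 3.4823e+8 + 3.0523e+6*I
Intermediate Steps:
(35115 - 24076/45237)*(9917 + √(-7622 + F(-47, Q(8)))) = (35115 - 24076/45237)*(9917 + √(-7622 + (74 - 1*8))) = (35115 - 24076*1/45237)*(9917 + √(-7622 + (74 - 8))) = (35115 - 24076/45237)*(9917 + √(-7622 + 66)) = 1588473179*(9917 + √(-7556))/45237 = 1588473179*(9917 + 2*I*√1889)/45237 = 15752888516143/45237 + 3176946358*I*√1889/45237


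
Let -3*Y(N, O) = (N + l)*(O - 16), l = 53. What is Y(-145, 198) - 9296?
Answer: -11144/3 ≈ -3714.7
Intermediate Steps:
Y(N, O) = -(-16 + O)*(53 + N)/3 (Y(N, O) = -(N + 53)*(O - 16)/3 = -(53 + N)*(-16 + O)/3 = -(-16 + O)*(53 + N)/3)
Y(-145, 198) - 9296 = (848/3 - 53/3*198 + (16/3)*(-145) - ⅓*(-145)*198) - 9296 = (848/3 - 3498 - 2320/3 + 9570) - 9296 = 16744/3 - 9296 = -11144/3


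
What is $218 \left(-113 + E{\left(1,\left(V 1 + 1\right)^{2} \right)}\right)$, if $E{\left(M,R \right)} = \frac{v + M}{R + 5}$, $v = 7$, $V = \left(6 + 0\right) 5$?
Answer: $- \frac{11897350}{483} \approx -24632.0$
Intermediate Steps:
$V = 30$ ($V = 6 \cdot 5 = 30$)
$E{\left(M,R \right)} = \frac{7 + M}{5 + R}$ ($E{\left(M,R \right)} = \frac{7 + M}{R + 5} = \frac{7 + M}{5 + R}$)
$218 \left(-113 + E{\left(1,\left(V 1 + 1\right)^{2} \right)}\right) = 218 \left(-113 + \frac{7 + 1}{5 + \left(30 \cdot 1 + 1\right)^{2}}\right) = 218 \left(-113 + \frac{1}{5 + \left(30 + 1\right)^{2}} \cdot 8\right) = 218 \left(-113 + \frac{1}{5 + 31^{2}} \cdot 8\right) = 218 \left(-113 + \frac{1}{5 + 961} \cdot 8\right) = 218 \left(-113 + \frac{1}{966} \cdot 8\right) = 218 \left(-113 + \frac{4}{483}\right) = 218 \left(- \frac{54575}{483}\right) = - \frac{11897350}{483}$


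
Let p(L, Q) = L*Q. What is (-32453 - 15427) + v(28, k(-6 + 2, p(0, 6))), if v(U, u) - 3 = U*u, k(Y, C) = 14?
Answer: -47485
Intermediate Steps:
v(U, u) = 3 + U*u
(-32453 - 15427) + v(28, k(-6 + 2, p(0, 6))) = (-32453 - 15427) + (3 + 28*14) = -47880 + (3 + 392) = -47880 + 395 = -47485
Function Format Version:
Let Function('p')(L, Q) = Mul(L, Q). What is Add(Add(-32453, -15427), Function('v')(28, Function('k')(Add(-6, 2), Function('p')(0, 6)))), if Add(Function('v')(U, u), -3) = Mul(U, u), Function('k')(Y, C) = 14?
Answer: -47485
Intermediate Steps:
Function('v')(U, u) = Add(3, Mul(U, u))
Add(Add(-32453, -15427), Function('v')(28, Function('k')(Add(-6, 2), Function('p')(0, 6)))) = Add(Add(-32453, -15427), Add(3, Mul(28, 14))) = Add(-47880, Add(3, 392)) = Add(-47880, 395) = -47485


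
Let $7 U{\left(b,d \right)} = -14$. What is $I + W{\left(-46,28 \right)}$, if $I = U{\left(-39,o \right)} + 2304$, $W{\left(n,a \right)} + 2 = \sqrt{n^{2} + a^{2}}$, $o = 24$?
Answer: $2300 + 10 \sqrt{29} \approx 2353.9$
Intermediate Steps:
$U{\left(b,d \right)} = -2$ ($U{\left(b,d \right)} = \frac{1}{7} \left(-14\right) = -2$)
$W{\left(n,a \right)} = -2 + \sqrt{a^{2} + n^{2}}$ ($W{\left(n,a \right)} = -2 + \sqrt{n^{2} + a^{2}} = -2 + \sqrt{a^{2} + n^{2}}$)
$I = 2302$ ($I = -2 + 2304 = 2302$)
$I + W{\left(-46,28 \right)} = 2302 - \left(2 - \sqrt{28^{2} + \left(-46\right)^{2}}\right) = 2302 - \left(2 - \sqrt{784 + 2116}\right) = 2302 - \left(2 - \sqrt{2900}\right) = 2302 - \left(2 - 10 \sqrt{29}\right) = 2300 + 10 \sqrt{29}$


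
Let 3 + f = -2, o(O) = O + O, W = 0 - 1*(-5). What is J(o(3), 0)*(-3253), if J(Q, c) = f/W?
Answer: 3253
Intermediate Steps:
W = 5 (W = 0 + 5 = 5)
o(O) = 2*O
f = -5 (f = -3 - 2 = -5)
J(Q, c) = -1 (J(Q, c) = -5/5 = -5*1/5 = -1)
J(o(3), 0)*(-3253) = -1*(-3253) = 3253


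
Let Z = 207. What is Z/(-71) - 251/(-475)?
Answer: -80504/33725 ≈ -2.3871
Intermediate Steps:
Z/(-71) - 251/(-475) = 207/(-71) - 251/(-475) = 207*(-1/71) - 251*(-1/475) = -207/71 + 251/475 = -80504/33725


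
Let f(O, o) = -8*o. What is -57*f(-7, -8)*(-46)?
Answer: 167808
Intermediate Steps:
-57*f(-7, -8)*(-46) = -(-456)*(-8)*(-46) = -57*64*(-46) = -3648*(-46) = 167808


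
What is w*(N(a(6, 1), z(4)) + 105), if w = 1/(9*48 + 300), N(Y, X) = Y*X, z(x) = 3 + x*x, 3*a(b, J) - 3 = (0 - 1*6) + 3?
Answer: 35/244 ≈ 0.14344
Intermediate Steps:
a(b, J) = 0 (a(b, J) = 1 + ((0 - 1*6) + 3)/3 = 1 + ((0 - 6) + 3)/3 = 1 + (-6 + 3)/3 = 1 + (1/3)*(-3) = 1 - 1 = 0)
z(x) = 3 + x**2
N(Y, X) = X*Y
w = 1/732 (w = 1/(432 + 300) = 1/732 ≈ 0.0013661)
w*(N(a(6, 1), z(4)) + 105) = ((3 + 4**2)*0 + 105)/732 = ((3 + 16)*0 + 105)/732 = (19*0 + 105)/732 = (0 + 105)/732 = (1/732)*105 = 35/244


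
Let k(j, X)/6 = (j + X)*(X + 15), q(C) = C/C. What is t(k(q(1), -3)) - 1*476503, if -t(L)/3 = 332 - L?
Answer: -477931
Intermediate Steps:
q(C) = 1
k(j, X) = 6*(15 + X)*(X + j) (k(j, X) = 6*((j + X)*(X + 15)) = 6*((X + j)*(15 + X)) = 6*((15 + X)*(X + j)) = 6*(15 + X)*(X + j))
t(L) = -996 + 3*L (t(L) = -3*(332 - L) = -996 + 3*L)
t(k(q(1), -3)) - 1*476503 = (-996 + 3*(6*(-3)² + 90*(-3) + 90*1 + 6*(-3)*1)) - 1*476503 = (-996 + 3*(6*9 - 270 + 90 - 18)) - 476503 = (-996 + 3*(54 - 270 + 90 - 18)) - 476503 = (-996 + 3*(-144)) - 476503 = (-996 - 432) - 476503 = -1428 - 476503 = -477931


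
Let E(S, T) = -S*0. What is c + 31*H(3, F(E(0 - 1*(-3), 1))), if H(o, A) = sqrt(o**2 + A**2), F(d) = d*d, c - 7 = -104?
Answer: -4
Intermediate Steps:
E(S, T) = 0
c = -97 (c = 7 - 104 = -97)
F(d) = d**2
H(o, A) = sqrt(A**2 + o**2)
c + 31*H(3, F(E(0 - 1*(-3), 1))) = -97 + 31*sqrt((0**2)**2 + 3**2) = -97 + 31*sqrt(0**2 + 9) = -97 + 31*sqrt(0 + 9) = -97 + 31*sqrt(9) = -97 + 31*3 = -97 + 93 = -4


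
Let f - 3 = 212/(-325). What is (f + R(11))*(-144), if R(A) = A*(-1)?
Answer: 404928/325 ≈ 1245.9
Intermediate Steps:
R(A) = -A
f = 763/325 (f = 3 + 212/(-325) = 3 + 212*(-1/325) = 3 - 212/325 = 763/325 ≈ 2.3477)
(f + R(11))*(-144) = (763/325 - 1*11)*(-144) = (763/325 - 11)*(-144) = -2812/325*(-144) = 404928/325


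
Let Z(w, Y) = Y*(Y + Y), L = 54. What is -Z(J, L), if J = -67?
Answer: -5832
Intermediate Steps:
Z(w, Y) = 2*Y² (Z(w, Y) = Y*(2*Y) = 2*Y²)
-Z(J, L) = -2*54² = -2*2916 = -1*5832 = -5832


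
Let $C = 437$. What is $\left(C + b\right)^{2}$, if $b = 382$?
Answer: $670761$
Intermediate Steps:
$\left(C + b\right)^{2} = \left(437 + 382\right)^{2} = 819^{2} = 670761$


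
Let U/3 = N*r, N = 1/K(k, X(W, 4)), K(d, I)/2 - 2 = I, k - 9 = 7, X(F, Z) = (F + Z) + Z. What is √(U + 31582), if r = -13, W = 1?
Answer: √15284830/22 ≈ 177.71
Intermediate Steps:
X(F, Z) = F + 2*Z
k = 16 (k = 9 + 7 = 16)
K(d, I) = 4 + 2*I
N = 1/22 (N = 1/(4 + 2*(1 + 2*4)) = 1/(4 + 2*(1 + 8)) = 1/(4 + 2*9) = 1/(4 + 18) = 1/22 ≈ 0.045455)
U = -39/22 (U = 3*((1/22)*(-13)) = 3*(-13/22) = -39/22 ≈ -1.7727)
√(U + 31582) = √(-39/22 + 31582) = √(694765/22) = √15284830/22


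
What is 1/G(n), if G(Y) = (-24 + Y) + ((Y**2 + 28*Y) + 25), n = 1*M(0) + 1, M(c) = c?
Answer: 1/31 ≈ 0.032258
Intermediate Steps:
n = 1 (n = 1*0 + 1 = 0 + 1 = 1)
G(Y) = 1 + Y**2 + 29*Y (G(Y) = (-24 + Y) + (25 + Y**2 + 28*Y) = 1 + Y**2 + 29*Y)
1/G(n) = 1/(1 + 1**2 + 29*1) = 1/(1 + 1 + 29) = 1/31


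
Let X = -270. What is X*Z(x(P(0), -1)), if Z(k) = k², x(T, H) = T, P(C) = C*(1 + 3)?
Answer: 0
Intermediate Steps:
P(C) = 4*C (P(C) = C*4 = 4*C)
X*Z(x(P(0), -1)) = -270*(4*0)² = -270*0² = -270*0 = 0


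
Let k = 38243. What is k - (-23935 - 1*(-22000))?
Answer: 40178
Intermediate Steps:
k - (-23935 - 1*(-22000)) = 38243 - (-23935 - 1*(-22000)) = 38243 - (-23935 + 22000) = 38243 - 1*(-1935) = 38243 + 1935 = 40178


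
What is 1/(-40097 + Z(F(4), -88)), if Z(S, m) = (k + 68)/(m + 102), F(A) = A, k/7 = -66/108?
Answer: -252/10103297 ≈ -2.4942e-5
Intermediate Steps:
k = -77/18 (k = 7*(-66/108) = 7*(-66*1/108) = 7*(-11/18) = -77/18 ≈ -4.2778)
Z(S, m) = 1147/(18*(102 + m)) (Z(S, m) = (-77/18 + 68)/(m + 102) = 1147/(18*(102 + m)))
1/(-40097 + Z(F(4), -88)) = 1/(-40097 + 1147/(18*(102 - 88))) = 1/(-40097 + (1147/18)/14) = 1/(-40097 + (1147/18)*(1/14)) = 1/(-40097 + 1147/252) = 1/(-10103297/252) = -252/10103297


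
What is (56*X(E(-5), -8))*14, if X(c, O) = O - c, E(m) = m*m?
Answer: -25872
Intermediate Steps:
E(m) = m²
(56*X(E(-5), -8))*14 = (56*(-8 - 1*(-5)²))*14 = (56*(-8 - 1*25))*14 = (56*(-8 - 25))*14 = (56*(-33))*14 = -1848*14 = -25872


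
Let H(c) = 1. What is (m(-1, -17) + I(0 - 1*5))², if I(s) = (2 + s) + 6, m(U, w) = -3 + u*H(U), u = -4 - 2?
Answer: 36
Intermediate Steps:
u = -6
m(U, w) = -9 (m(U, w) = -3 - 6*1 = -3 - 6 = -9)
I(s) = 8 + s
(m(-1, -17) + I(0 - 1*5))² = (-9 + (8 + (0 - 1*5)))² = (-9 + (8 + (0 - 5)))² = (-9 + (8 - 5))² = (-9 + 3)² = (-6)² = 36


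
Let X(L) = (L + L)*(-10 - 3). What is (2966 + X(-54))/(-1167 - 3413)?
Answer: -437/458 ≈ -0.95415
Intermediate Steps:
X(L) = -26*L (X(L) = (2*L)*(-13) = -26*L)
(2966 + X(-54))/(-1167 - 3413) = (2966 - 26*(-54))/(-1167 - 3413) = (2966 + 1404)/(-4580) = 4370*(-1/4580) = -437/458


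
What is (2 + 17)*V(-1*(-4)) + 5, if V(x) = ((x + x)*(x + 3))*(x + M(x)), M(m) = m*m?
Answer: 21285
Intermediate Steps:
M(m) = m**2
V(x) = 2*x*(3 + x)*(x + x**2) (V(x) = ((x + x)*(x + 3))*(x + x**2) = ((2*x)*(3 + x))*(x + x**2) = (2*x*(3 + x))*(x + x**2) = 2*x*(3 + x)*(x + x**2))
(2 + 17)*V(-1*(-4)) + 5 = (2 + 17)*(2*(-1*(-4))**2*(3 + (-1*(-4))**2 + 4*(-1*(-4)))) + 5 = 19*(2*4**2*(3 + 4**2 + 4*4)) + 5 = 19*(2*16*(3 + 16 + 16)) + 5 = 19*(2*16*35) + 5 = 19*1120 + 5 = 21280 + 5 = 21285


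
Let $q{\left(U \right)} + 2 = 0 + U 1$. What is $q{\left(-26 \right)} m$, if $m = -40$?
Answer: $1120$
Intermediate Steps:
$q{\left(U \right)} = -2 + U$ ($q{\left(U \right)} = -2 + \left(0 + U 1\right) = -2 + \left(0 + U\right) = -2 + U$)
$q{\left(-26 \right)} m = \left(-2 - 26\right) \left(-40\right) = \left(-28\right) \left(-40\right) = 1120$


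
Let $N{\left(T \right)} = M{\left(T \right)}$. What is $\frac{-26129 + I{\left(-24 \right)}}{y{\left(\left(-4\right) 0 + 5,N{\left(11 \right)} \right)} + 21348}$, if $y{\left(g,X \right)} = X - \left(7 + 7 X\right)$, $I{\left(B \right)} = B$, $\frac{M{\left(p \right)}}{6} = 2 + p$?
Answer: $- \frac{26153}{20873} \approx -1.253$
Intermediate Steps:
$M{\left(p \right)} = 12 + 6 p$ ($M{\left(p \right)} = 6 \left(2 + p\right) = 12 + 6 p$)
$N{\left(T \right)} = 12 + 6 T$
$y{\left(g,X \right)} = -7 - 6 X$ ($y{\left(g,X \right)} = X - \left(7 + 7 X\right) = -7 - 6 X$)
$\frac{-26129 + I{\left(-24 \right)}}{y{\left(\left(-4\right) 0 + 5,N{\left(11 \right)} \right)} + 21348} = \frac{-26129 - 24}{\left(-7 - 6 \left(12 + 6 \cdot 11\right)\right) + 21348} = - \frac{26153}{\left(-7 - 6 \left(12 + 66\right)\right) + 21348} = - \frac{26153}{\left(-7 - 468\right) + 21348} = - \frac{26153}{-475 + 21348} = - \frac{26153}{20873}$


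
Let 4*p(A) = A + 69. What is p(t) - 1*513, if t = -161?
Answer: -536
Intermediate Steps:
p(A) = 69/4 + A/4 (p(A) = (A + 69)/4 = (69 + A)/4 = 69/4 + A/4)
p(t) - 1*513 = (69/4 + (1/4)*(-161)) - 1*513 = (69/4 - 161/4) - 513 = -23 - 513 = -536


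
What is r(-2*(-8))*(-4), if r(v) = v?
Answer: -64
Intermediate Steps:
r(-2*(-8))*(-4) = -2*(-8)*(-4) = 16*(-4) = -64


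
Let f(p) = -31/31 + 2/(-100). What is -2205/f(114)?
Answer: 36750/17 ≈ 2161.8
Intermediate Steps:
f(p) = -51/50 (f(p) = -31*1/31 + 2*(-1/100) = -1 - 1/50 = -51/50)
-2205/f(114) = -2205/(-51/50) = -2205*(-50/51) = 36750/17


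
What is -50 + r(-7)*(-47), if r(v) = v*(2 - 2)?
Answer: -50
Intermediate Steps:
r(v) = 0 (r(v) = v*0 = 0)
-50 + r(-7)*(-47) = -50 + 0*(-47) = -50 + 0 = -50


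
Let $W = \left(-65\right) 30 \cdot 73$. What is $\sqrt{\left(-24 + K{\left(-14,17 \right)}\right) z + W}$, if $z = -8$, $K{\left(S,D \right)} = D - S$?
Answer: $i \sqrt{142406} \approx 377.37 i$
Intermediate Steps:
$W = -142350$ ($W = \left(-1950\right) 73 = -142350$)
$\sqrt{\left(-24 + K{\left(-14,17 \right)}\right) z + W} = \sqrt{\left(-24 + \left(17 - -14\right)\right) \left(-8\right) - 142350} = \sqrt{\left(-24 + \left(17 + 14\right)\right) \left(-8\right) - 142350} = \sqrt{\left(-24 + 31\right) \left(-8\right) - 142350} = \sqrt{7 \left(-8\right) - 142350} = \sqrt{-56 - 142350} = \sqrt{-142406} = i \sqrt{142406}$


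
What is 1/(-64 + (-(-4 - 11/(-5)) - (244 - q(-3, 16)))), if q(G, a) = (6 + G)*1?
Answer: -5/1516 ≈ -0.0032982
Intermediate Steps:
q(G, a) = 6 + G
1/(-64 + (-(-4 - 11/(-5)) - (244 - q(-3, 16)))) = 1/(-64 + (-(-4 - 11/(-5)) - (244 - (6 - 3)))) = 1/(-64 + (-(-4 - 11*(-1/5)) - (244 - 1*3))) = 1/(-64 + (-(-4 + 11/5) - (244 - 3))) = 1/(-64 + (-1*(-9/5) - 1*241)) = 1/(-64 + (9/5 - 241)) = 1/(-64 - 1196/5) = 1/(-1516/5) = -5/1516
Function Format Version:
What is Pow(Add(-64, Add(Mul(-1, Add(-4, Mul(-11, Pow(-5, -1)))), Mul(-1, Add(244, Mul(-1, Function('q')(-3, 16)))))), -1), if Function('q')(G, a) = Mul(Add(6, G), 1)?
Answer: Rational(-5, 1516) ≈ -0.0032982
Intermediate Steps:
Function('q')(G, a) = Add(6, G)
Pow(Add(-64, Add(Mul(-1, Add(-4, Mul(-11, Pow(-5, -1)))), Mul(-1, Add(244, Mul(-1, Function('q')(-3, 16)))))), -1) = Pow(Add(-64, Add(Mul(-1, Add(-4, Mul(-11, Pow(-5, -1)))), Mul(-1, Add(244, Mul(-1, Add(6, -3)))))), -1) = Pow(Add(-64, Add(Mul(-1, Add(-4, Mul(-11, Rational(-1, 5)))), Mul(-1, Add(244, Mul(-1, 3))))), -1) = Pow(Add(-64, Add(Mul(-1, Add(-4, Rational(11, 5))), Mul(-1, Add(244, -3)))), -1) = Pow(Add(-64, Add(Mul(-1, Rational(-9, 5)), Mul(-1, 241))), -1) = Pow(Add(-64, Add(Rational(9, 5), -241)), -1) = Pow(Add(-64, Rational(-1196, 5)), -1) = Pow(Rational(-1516, 5), -1) = Rational(-5, 1516)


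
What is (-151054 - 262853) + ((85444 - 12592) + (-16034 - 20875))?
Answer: -377964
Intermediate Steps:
(-151054 - 262853) + ((85444 - 12592) + (-16034 - 20875)) = -413907 + (72852 - 36909) = -413907 + 35943 = -377964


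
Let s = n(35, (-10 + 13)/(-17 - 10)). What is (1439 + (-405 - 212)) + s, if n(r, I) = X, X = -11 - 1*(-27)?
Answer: 838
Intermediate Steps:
X = 16 (X = -11 + 27 = 16)
n(r, I) = 16
s = 16
(1439 + (-405 - 212)) + s = (1439 + (-405 - 212)) + 16 = (1439 - 617) + 16 = 822 + 16 = 838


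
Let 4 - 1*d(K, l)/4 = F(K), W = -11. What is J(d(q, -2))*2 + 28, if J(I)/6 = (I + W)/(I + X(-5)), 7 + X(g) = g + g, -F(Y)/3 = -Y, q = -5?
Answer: 2432/59 ≈ 41.220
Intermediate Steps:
F(Y) = 3*Y (F(Y) = -(-3)*Y = 3*Y)
X(g) = -7 + 2*g (X(g) = -7 + (g + g) = -7 + 2*g)
d(K, l) = 16 - 12*K
J(I) = 6*(-11 + I)/(-17 + I) (J(I) = 6*((I - 11)/(I + (-7 + 2*(-5)))) = 6*((-11 + I)/(I + (-7 - 10))) = 6*((-11 + I)/(I - 17)) = 6*((-11 + I)/(-17 + I)) = 6*(-11 + I)/(-17 + I))
J(d(q, -2))*2 + 28 = (6*(-11 + (16 - 12*(-5)))/(-17 + (16 - 12*(-5))))*2 + 28 = (6*(-11 + (16 + 60))/(-17 + (16 + 60)))*2 + 28 = (6*(-11 + 76)/(-17 + 76))*2 + 28 = (6*65/59)*2 + 28 = (6*(1/59)*65)*2 + 28 = (390/59)*2 + 28 = 780/59 + 28 = 2432/59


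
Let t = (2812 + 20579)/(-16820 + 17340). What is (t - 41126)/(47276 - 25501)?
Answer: -21362129/11323000 ≈ -1.8866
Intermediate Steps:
t = 23391/520 ≈ 44.983
(t - 41126)/(47276 - 25501) = (23391/520 - 41126)/(47276 - 25501) = -21362129/520/21775 = -21362129/520*1/21775 = -21362129/11323000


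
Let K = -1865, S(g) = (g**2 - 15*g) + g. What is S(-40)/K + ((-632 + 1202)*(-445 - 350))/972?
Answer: -9413603/20142 ≈ -467.36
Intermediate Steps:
S(g) = g**2 - 14*g
S(-40)/K + ((-632 + 1202)*(-445 - 350))/972 = -40*(-14 - 40)/(-1865) + ((-632 + 1202)*(-445 - 350))/972 = -40*(-54)*(-1/1865) + (570*(-795))*(1/972) = 2160*(-1/1865) - 453150*1/972 = -432/373 - 25175/54 = -9413603/20142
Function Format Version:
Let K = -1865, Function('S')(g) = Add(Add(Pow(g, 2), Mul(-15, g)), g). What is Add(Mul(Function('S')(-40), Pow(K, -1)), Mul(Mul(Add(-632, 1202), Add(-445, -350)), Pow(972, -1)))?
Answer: Rational(-9413603, 20142) ≈ -467.36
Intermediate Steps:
Function('S')(g) = Add(Pow(g, 2), Mul(-14, g))
Add(Mul(Function('S')(-40), Pow(K, -1)), Mul(Mul(Add(-632, 1202), Add(-445, -350)), Pow(972, -1))) = Add(Mul(Mul(-40, Add(-14, -40)), Pow(-1865, -1)), Mul(Mul(Add(-632, 1202), Add(-445, -350)), Pow(972, -1))) = Add(Mul(Mul(-40, -54), Rational(-1, 1865)), Mul(Mul(570, -795), Rational(1, 972))) = Add(Mul(2160, Rational(-1, 1865)), Mul(-453150, Rational(1, 972))) = Add(Rational(-432, 373), Rational(-25175, 54)) = Rational(-9413603, 20142)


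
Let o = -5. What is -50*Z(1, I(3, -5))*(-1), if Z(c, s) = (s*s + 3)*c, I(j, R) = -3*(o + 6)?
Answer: 600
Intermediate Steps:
I(j, R) = -3 (I(j, R) = -3*(-5 + 6) = -3*1 = -3)
Z(c, s) = c*(3 + s²) (Z(c, s) = (s² + 3)*c = (3 + s²)*c = c*(3 + s²))
-50*Z(1, I(3, -5))*(-1) = -50*(3 + (-3)²)*(-1) = -50*(3 + 9)*(-1) = -50*12*(-1) = -600*(-1) = 600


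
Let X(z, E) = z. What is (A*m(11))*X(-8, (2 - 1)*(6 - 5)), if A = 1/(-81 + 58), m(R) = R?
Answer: 88/23 ≈ 3.8261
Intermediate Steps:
A = -1/23 (A = 1/(-23) = -1/23 ≈ -0.043478)
(A*m(11))*X(-8, (2 - 1)*(6 - 5)) = -1/23*11*(-8) = -11/23*(-8) = 88/23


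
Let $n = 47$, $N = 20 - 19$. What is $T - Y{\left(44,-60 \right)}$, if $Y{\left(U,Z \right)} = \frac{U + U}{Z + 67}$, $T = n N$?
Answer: $\frac{241}{7} \approx 34.429$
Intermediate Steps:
$N = 1$
$T = 47$ ($T = 47 \cdot 1 = 47$)
$Y{\left(U,Z \right)} = \frac{2 U}{67 + Z}$
$T - Y{\left(44,-60 \right)} = 47 - 2 \cdot 44 \frac{1}{67 - 60} = 47 - 2 \cdot 44 \cdot \frac{1}{7} = 47 - \frac{88}{7} = \frac{241}{7}$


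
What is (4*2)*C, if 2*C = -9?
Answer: -36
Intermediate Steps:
C = -9/2 (C = (½)*(-9) = -9/2 ≈ -4.5000)
(4*2)*C = (4*2)*(-9/2) = 8*(-9/2) = -36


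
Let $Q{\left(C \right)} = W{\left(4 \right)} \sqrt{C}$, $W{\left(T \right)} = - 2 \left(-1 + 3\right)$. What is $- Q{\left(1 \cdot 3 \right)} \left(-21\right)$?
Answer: $- 84 \sqrt{3} \approx -145.49$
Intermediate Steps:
$W{\left(T \right)} = -4$ ($W{\left(T \right)} = \left(-2\right) 2 = -4$)
$Q{\left(C \right)} = - 4 \sqrt{C}$
$- Q{\left(1 \cdot 3 \right)} \left(-21\right) = - \left(-4\right) \sqrt{1 \cdot 3} \left(-21\right) = - \left(-4\right) \sqrt{3} \left(-21\right) = 4 \sqrt{3} \left(-21\right) = - 84 \sqrt{3}$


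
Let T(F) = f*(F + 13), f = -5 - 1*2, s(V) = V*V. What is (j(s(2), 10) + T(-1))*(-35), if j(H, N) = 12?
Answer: 2520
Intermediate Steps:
s(V) = V²
f = -7 (f = -5 - 2 = -7)
T(F) = -91 - 7*F (T(F) = -7*(F + 13) = -7*(13 + F) = -91 - 7*F)
(j(s(2), 10) + T(-1))*(-35) = (12 + (-91 - 7*(-1)))*(-35) = (12 + (-91 + 7))*(-35) = (12 - 84)*(-35) = -72*(-35) = 2520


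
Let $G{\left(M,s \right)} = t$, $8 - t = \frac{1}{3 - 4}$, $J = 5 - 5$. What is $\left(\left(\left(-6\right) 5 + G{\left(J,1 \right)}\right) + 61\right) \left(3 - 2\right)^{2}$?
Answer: $40$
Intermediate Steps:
$J = 0$ ($J = 5 - 5 = 0$)
$t = 9$ ($t = 8 - \frac{1}{3 - 4} = 8 - \frac{1}{-1} = 8 - -1 = 8 + 1 = 9$)
$G{\left(M,s \right)} = 9$
$\left(\left(\left(-6\right) 5 + G{\left(J,1 \right)}\right) + 61\right) \left(3 - 2\right)^{2} = \left(\left(\left(-6\right) 5 + 9\right) + 61\right) \left(3 - 2\right)^{2} = \left(\left(-30 + 9\right) + 61\right) 1^{2} = \left(-21 + 61\right) 1 = 40 \cdot 1 = 40$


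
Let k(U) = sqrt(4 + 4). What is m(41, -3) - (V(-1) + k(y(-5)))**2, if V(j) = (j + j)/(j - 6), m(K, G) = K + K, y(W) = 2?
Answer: 3622/49 - 8*sqrt(2)/7 ≈ 72.302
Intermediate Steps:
k(U) = 2*sqrt(2) (k(U) = sqrt(8) = 2*sqrt(2))
m(K, G) = 2*K
V(j) = 2*j/(-6 + j) (V(j) = (2*j)/(-6 + j) = 2*j/(-6 + j))
m(41, -3) - (V(-1) + k(y(-5)))**2 = 2*41 - (2*(-1)/(-6 - 1) + 2*sqrt(2))**2 = 82 - (2*(-1)/(-7) + 2*sqrt(2))**2 = 82 - (2*(-1)*(-1/7) + 2*sqrt(2))**2 = 82 - (2/7 + 2*sqrt(2))**2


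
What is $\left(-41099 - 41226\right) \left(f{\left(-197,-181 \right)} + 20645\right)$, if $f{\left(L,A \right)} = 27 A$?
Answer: $-1297277350$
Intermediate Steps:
$\left(-41099 - 41226\right) \left(f{\left(-197,-181 \right)} + 20645\right) = \left(-41099 - 41226\right) \left(27 \left(-181\right) + 20645\right) = - 82325 \left(-4887 + 20645\right) = \left(-82325\right) 15758 = -1297277350$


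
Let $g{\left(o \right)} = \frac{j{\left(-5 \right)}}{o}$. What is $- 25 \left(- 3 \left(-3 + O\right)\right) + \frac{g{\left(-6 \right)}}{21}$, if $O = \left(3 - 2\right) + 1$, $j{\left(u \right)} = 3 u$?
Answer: $- \frac{3145}{42} \approx -74.881$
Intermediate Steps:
$O = 2$ ($O = 1 + 1 = 2$)
$g{\left(o \right)} = - \frac{15}{o}$ ($g{\left(o \right)} = \frac{3 \left(-5\right)}{o} = - \frac{15}{o}$)
$- 25 \left(- 3 \left(-3 + O\right)\right) + \frac{g{\left(-6 \right)}}{21} = - 25 \left(- 3 \left(-3 + 2\right)\right) + \frac{\left(-15\right) \frac{1}{-6}}{21} = - 25 \left(\left(-3\right) \left(-1\right)\right) + \left(-15\right) \left(- \frac{1}{6}\right) \frac{1}{21} = \left(-25\right) 3 + \frac{5}{2} \cdot \frac{1}{21} = -75 + \frac{5}{42} = - \frac{3145}{42}$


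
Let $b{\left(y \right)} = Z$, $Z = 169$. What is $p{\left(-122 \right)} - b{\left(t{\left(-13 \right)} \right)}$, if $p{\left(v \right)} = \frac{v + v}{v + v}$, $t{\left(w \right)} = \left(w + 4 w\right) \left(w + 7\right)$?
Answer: $-168$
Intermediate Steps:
$t{\left(w \right)} = 5 w \left(7 + w\right)$
$b{\left(y \right)} = 169$
$p{\left(v \right)} = 1$ ($p{\left(v \right)} = \frac{2 v}{2 v} = 2 v \frac{1}{2 v} = 1$)
$p{\left(-122 \right)} - b{\left(t{\left(-13 \right)} \right)} = 1 - 169 = -168$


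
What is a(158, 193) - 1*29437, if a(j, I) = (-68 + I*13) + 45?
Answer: -26951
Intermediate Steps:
a(j, I) = -23 + 13*I (a(j, I) = (-68 + 13*I) + 45 = -23 + 13*I)
a(158, 193) - 1*29437 = (-23 + 13*193) - 1*29437 = (-23 + 2509) - 29437 = 2486 - 29437 = -26951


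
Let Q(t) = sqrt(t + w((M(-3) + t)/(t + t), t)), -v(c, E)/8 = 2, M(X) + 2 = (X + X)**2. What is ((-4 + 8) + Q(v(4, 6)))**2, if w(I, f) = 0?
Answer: 32*I ≈ 32.0*I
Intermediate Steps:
M(X) = -2 + 4*X**2 (M(X) = -2 + (X + X)**2 = -2 + (2*X)**2 = -2 + 4*X**2)
v(c, E) = -16 (v(c, E) = -8*2 = -16)
Q(t) = sqrt(t) (Q(t) = sqrt(t + 0) = sqrt(t))
((-4 + 8) + Q(v(4, 6)))**2 = ((-4 + 8) + sqrt(-16))**2 = (4 + 4*I)**2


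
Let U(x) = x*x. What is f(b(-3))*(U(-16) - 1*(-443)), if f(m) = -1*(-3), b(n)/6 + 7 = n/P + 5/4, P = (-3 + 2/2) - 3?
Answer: 2097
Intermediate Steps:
P = -5 (P = (-3 + 2*(1/2)) - 3 = (-3 + 1) - 3 = -2 - 3 = -5)
U(x) = x**2
b(n) = -69/2 - 6*n/5 (b(n) = -42 + 6*(n/(-5) + 5/4) = -42 + 6*(n*(-1/5) + 5*(1/4)) = -42 + 6*(-n/5 + 5/4) = -42 + 6*(5/4 - n/5) = -42 + (15/2 - 6*n/5) = -69/2 - 6*n/5)
f(m) = 3
f(b(-3))*(U(-16) - 1*(-443)) = 3*((-16)**2 - 1*(-443)) = 3*(256 + 443) = 3*699 = 2097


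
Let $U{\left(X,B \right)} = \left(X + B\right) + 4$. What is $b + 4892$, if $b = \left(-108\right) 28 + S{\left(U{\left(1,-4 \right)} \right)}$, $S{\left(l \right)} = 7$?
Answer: $1875$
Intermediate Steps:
$U{\left(X,B \right)} = 4 + B + X$ ($U{\left(X,B \right)} = \left(B + X\right) + 4 = 4 + B + X$)
$b = -3017$ ($b = \left(-108\right) 28 + 7 = -3024 + 7 = -3017$)
$b + 4892 = -3017 + 4892 = 1875$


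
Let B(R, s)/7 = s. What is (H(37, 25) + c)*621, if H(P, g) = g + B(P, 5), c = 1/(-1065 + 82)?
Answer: 36625959/983 ≈ 37259.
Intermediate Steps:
B(R, s) = 7*s
c = -1/983 (c = 1/(-983) = -1/983 ≈ -0.0010173)
H(P, g) = 35 + g (H(P, g) = g + 7*5 = g + 35 = 35 + g)
(H(37, 25) + c)*621 = ((35 + 25) - 1/983)*621 = (60 - 1/983)*621 = (58979/983)*621 = 36625959/983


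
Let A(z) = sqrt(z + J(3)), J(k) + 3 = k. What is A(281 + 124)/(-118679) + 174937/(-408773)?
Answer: -174937/408773 - 9*sqrt(5)/118679 ≈ -0.42813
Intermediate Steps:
J(k) = -3 + k
A(z) = sqrt(z) (A(z) = sqrt(z + (-3 + 3)) = sqrt(z + 0) = sqrt(z))
A(281 + 124)/(-118679) + 174937/(-408773) = sqrt(281 + 124)/(-118679) + 174937/(-408773) = sqrt(405)*(-1/118679) + 174937*(-1/408773) = (9*sqrt(5))*(-1/118679) - 174937/408773 = -9*sqrt(5)/118679 - 174937/408773 = -174937/408773 - 9*sqrt(5)/118679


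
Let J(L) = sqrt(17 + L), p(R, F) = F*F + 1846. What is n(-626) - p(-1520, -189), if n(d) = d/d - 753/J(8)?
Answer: -188583/5 ≈ -37717.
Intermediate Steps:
p(R, F) = 1846 + F**2 (p(R, F) = F**2 + 1846 = 1846 + F**2)
n(d) = -748/5 (n(d) = d/d - 753/sqrt(17 + 8) = 1 - 753/(sqrt(25)) = 1 - 753/5 = -748/5)
n(-626) - p(-1520, -189) = -748/5 - (1846 + (-189)**2) = -748/5 - (1846 + 35721) = -748/5 - 1*37567 = -748/5 - 37567 = -188583/5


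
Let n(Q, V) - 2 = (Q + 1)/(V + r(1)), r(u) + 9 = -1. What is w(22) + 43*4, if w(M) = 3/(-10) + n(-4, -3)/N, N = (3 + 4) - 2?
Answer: 22379/130 ≈ 172.15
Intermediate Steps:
N = 5 (N = 7 - 2 = 5)
r(u) = -10 (r(u) = -9 - 1 = -10)
n(Q, V) = 2 + (1 + Q)/(-10 + V) (n(Q, V) = 2 + (Q + 1)/(V - 10) = 2 + (1 + Q)/(-10 + V))
w(M) = 19/130 (w(M) = 3/(-10) + ((-19 - 4 + 2*(-3))/(-10 - 3))/5 = 3*(-⅒) + ((-19 - 4 - 6)/(-13))*(⅕) = -3/10 - 1/13*(-29)*(⅕) = -3/10 + (29/13)*(⅕) = -3/10 + 29/65 = 19/130)
w(22) + 43*4 = 19/130 + 43*4 = 19/130 + 172 = 22379/130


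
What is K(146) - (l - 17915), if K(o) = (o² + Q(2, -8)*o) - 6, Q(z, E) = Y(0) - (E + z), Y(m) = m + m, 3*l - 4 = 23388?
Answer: 96911/3 ≈ 32304.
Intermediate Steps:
l = 23392/3 (l = 4/3 + (⅓)*23388 = 4/3 + 7796 = 23392/3 ≈ 7797.3)
Y(m) = 2*m
Q(z, E) = -E - z (Q(z, E) = 2*0 - (E + z) = 0 + (-E - z) = -E - z)
K(o) = -6 + o² + 6*o (K(o) = (o² + (-1*(-8) - 1*2)*o) - 6 = (o² + (8 - 2)*o) - 6 = (o² + 6*o) - 6 = -6 + o² + 6*o)
K(146) - (l - 17915) = (-6 + 146² + 6*146) - (23392/3 - 17915) = (-6 + 21316 + 876) - 1*(-30353/3) = 22186 + 30353/3 = 96911/3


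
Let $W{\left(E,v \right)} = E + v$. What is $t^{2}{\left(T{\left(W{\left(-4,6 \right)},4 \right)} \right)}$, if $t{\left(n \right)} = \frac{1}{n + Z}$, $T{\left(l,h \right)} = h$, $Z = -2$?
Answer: $\frac{1}{4} \approx 0.25$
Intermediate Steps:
$t{\left(n \right)} = \frac{1}{-2 + n}$ ($t{\left(n \right)} = \frac{1}{n - 2} = \frac{1}{-2 + n}$)
$t^{2}{\left(T{\left(W{\left(-4,6 \right)},4 \right)} \right)} = \left(\frac{1}{-2 + 4}\right)^{2} = \left(\frac{1}{2}\right)^{2} = \frac{1}{4}$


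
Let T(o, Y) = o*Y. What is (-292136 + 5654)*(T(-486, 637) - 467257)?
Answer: 222550390398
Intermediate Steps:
T(o, Y) = Y*o
(-292136 + 5654)*(T(-486, 637) - 467257) = (-292136 + 5654)*(637*(-486) - 467257) = -286482*(-309582 - 467257) = -286482*(-776839) = 222550390398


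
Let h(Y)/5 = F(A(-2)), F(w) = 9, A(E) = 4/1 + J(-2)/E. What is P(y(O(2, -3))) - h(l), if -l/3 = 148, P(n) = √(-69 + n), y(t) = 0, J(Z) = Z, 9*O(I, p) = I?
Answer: -45 + I*√69 ≈ -45.0 + 8.3066*I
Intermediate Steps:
O(I, p) = I/9
A(E) = 4 - 2/E (A(E) = 4/1 - 2/E = 4*1 - 2/E = 4 - 2/E)
l = -444 (l = -3*148 = -444)
h(Y) = 45 (h(Y) = 5*9 = 45)
P(y(O(2, -3))) - h(l) = √(-69 + 0) - 1*45 = √(-69) - 45 = I*√69 - 45 = -45 + I*√69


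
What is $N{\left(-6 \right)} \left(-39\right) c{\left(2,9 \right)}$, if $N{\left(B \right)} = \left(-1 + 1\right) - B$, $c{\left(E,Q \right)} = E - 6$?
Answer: $936$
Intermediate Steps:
$c{\left(E,Q \right)} = -6 + E$
$N{\left(B \right)} = - B$ ($N{\left(B \right)} = 0 - B = - B$)
$N{\left(-6 \right)} \left(-39\right) c{\left(2,9 \right)} = \left(-1\right) \left(-6\right) \left(-39\right) \left(-6 + 2\right) = 6 \left(-39\right) \left(-4\right) = \left(-234\right) \left(-4\right) = 936$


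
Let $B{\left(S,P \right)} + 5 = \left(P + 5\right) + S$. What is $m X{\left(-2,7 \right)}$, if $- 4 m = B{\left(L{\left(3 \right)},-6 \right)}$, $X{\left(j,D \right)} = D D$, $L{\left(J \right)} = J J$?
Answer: $- \frac{147}{4} \approx -36.75$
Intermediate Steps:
$L{\left(J \right)} = J^{2}$
$X{\left(j,D \right)} = D^{2}$
$B{\left(S,P \right)} = P + S$ ($B{\left(S,P \right)} = -5 + \left(\left(P + 5\right) + S\right) = -5 + \left(\left(5 + P\right) + S\right) = -5 + \left(5 + P + S\right) = P + S$)
$m = - \frac{3}{4}$ ($m = - \frac{-6 + 3^{2}}{4} = - \frac{-6 + 9}{4} = \left(- \frac{1}{4}\right) 3 = - \frac{3}{4} \approx -0.75$)
$m X{\left(-2,7 \right)} = - \frac{3 \cdot 7^{2}}{4} = \left(- \frac{3}{4}\right) 49 = - \frac{147}{4}$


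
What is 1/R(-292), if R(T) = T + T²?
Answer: 1/84972 ≈ 1.1769e-5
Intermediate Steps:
1/R(-292) = 1/(-292*(1 - 292)) = 1/(-292*(-291)) = 1/84972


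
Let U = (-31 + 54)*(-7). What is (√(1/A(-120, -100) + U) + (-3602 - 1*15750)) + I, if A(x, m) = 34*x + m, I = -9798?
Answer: -29150 + I*√703265145/2090 ≈ -29150.0 + 12.689*I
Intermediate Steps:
A(x, m) = m + 34*x
U = -161 (U = 23*(-7) = -161)
(√(1/A(-120, -100) + U) + (-3602 - 1*15750)) + I = (√(1/(-100 + 34*(-120)) - 161) + (-3602 - 1*15750)) - 9798 = (√(1/(-100 - 4080) - 161) + (-3602 - 15750)) - 9798 = (√(1/(-4180) - 161) - 19352) - 9798 = (√(-1/4180 - 161) - 19352) - 9798 = (√(-672981/4180) - 19352) - 9798 = (I*√703265145/2090 - 19352) - 9798 = (-19352 + I*√703265145/2090) - 9798 = -29150 + I*√703265145/2090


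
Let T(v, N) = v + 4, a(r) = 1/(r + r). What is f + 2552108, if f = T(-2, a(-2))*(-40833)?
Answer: 2470442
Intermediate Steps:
a(r) = 1/(2*r)
T(v, N) = 4 + v
f = -81666 (f = (4 - 2)*(-40833) = 2*(-40833) = -81666)
f + 2552108 = -81666 + 2552108 = 2470442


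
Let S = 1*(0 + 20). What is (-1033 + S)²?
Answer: 1026169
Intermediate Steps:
S = 20 (S = 1*20 = 20)
(-1033 + S)² = (-1033 + 20)² = (-1013)² = 1026169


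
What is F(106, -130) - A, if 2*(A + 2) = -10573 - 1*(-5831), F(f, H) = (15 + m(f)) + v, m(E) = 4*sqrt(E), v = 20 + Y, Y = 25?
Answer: 2433 + 4*sqrt(106) ≈ 2474.2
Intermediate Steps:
v = 45 (v = 20 + 25 = 45)
F(f, H) = 60 + 4*sqrt(f) (F(f, H) = (15 + 4*sqrt(f)) + 45 = 60 + 4*sqrt(f))
A = -2373 (A = -2 + (-10573 - 1*(-5831))/2 = -2 + (-10573 + 5831)/2 = -2 + (1/2)*(-4742) = -2 - 2371 = -2373)
F(106, -130) - A = (60 + 4*sqrt(106)) - 1*(-2373) = (60 + 4*sqrt(106)) + 2373 = 2433 + 4*sqrt(106)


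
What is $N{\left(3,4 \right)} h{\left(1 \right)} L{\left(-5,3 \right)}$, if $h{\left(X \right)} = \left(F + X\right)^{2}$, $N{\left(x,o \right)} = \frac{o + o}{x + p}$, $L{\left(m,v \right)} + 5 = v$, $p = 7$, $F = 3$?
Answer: $- \frac{128}{5} \approx -25.6$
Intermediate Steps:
$L{\left(m,v \right)} = -5 + v$
$N{\left(x,o \right)} = \frac{2 o}{7 + x}$ ($N{\left(x,o \right)} = \frac{o + o}{x + 7} = \frac{2 o}{7 + x}$)
$h{\left(X \right)} = \left(3 + X\right)^{2}$
$N{\left(3,4 \right)} h{\left(1 \right)} L{\left(-5,3 \right)} = 2 \cdot 4 \frac{1}{7 + 3} \left(3 + 1\right)^{2} \left(-5 + 3\right) = 2 \cdot 4 \cdot \frac{1}{10} \cdot 4^{2} \left(-2\right) = 2 \cdot 4 \cdot \frac{1}{10} \cdot 16 \left(-2\right) = \frac{4}{5} \cdot 16 \left(-2\right) = \frac{64}{5} \left(-2\right) = - \frac{128}{5}$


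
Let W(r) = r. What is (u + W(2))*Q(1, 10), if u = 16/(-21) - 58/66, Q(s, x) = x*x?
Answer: 8300/231 ≈ 35.931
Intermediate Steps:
Q(s, x) = x²
u = -379/231 (u = 16*(-1/21) - 58*1/66 = -16/21 - 29/33 = -379/231 ≈ -1.6407)
(u + W(2))*Q(1, 10) = (-379/231 + 2)*10² = (83/231)*100 = 8300/231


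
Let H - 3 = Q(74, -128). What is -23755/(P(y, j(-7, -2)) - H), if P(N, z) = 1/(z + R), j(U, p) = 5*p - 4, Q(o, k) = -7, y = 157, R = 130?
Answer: -551116/93 ≈ -5926.0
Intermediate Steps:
H = -4 (H = 3 - 7 = -4)
j(U, p) = -4 + 5*p
P(N, z) = 1/(130 + z) (P(N, z) = 1/(z + 130) = 1/(130 + z))
-23755/(P(y, j(-7, -2)) - H) = -23755/(1/(130 + (-4 + 5*(-2))) - 1*(-4)) = -23755/(1/(130 + (-4 - 10)) + 4) = -23755/(1/(130 - 14) + 4) = -23755/(1/116 + 4) = -23755/465/116 = -23755*116/465 = -551116/93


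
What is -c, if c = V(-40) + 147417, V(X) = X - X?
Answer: -147417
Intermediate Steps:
V(X) = 0
c = 147417 (c = 0 + 147417 = 147417)
-c = -1*147417 = -147417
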